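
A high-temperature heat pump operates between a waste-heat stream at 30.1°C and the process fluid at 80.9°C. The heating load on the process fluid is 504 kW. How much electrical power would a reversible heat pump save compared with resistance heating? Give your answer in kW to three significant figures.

In absolute terms T_C = 303.25 K and T_H = 354.05 K, so ΔT = 50.80 K.
COP_Carnot = T_H/ΔT = 354.05/50.80 = 6.969.
Resistance heating needs Ẇ_res = Q̇_H = 504.0 kW; the reversible heat pump needs only Ẇ_hp = Q̇_H/COP = 72.32 kW.
Saving = 504.0 − 72.32 = 431.7 kW.

432 kW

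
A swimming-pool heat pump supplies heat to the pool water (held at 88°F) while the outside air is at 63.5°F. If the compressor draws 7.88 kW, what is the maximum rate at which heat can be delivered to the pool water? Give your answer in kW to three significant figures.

176 kW

In absolute terms T_C = 290.65 K and T_H = 304.26 K, so ΔT = 13.61 K.
COP_Carnot = T_H/ΔT = 304.26/13.61 = 22.35.
Q̇_max = COP_Carnot × Ẇ = 22.35 × 7.880 kW = 176.1 kW.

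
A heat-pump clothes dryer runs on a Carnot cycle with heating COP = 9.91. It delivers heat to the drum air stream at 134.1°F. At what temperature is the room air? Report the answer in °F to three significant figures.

74.2 °F

COP_HP = T_H/(T_H − T_C) gives T_H − T_C = T_H/COP.
With T_H = 329.87 K, T_C = 329.87 × (1 − 1/9.91) = 296.59 K.
Converting, 296.59 K = 74.18°F.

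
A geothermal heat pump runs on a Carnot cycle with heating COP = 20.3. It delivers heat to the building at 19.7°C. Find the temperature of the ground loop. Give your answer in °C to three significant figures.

COP_HP = T_H/(T_H − T_C) gives T_H − T_C = T_H/COP.
With T_H = 292.85 K, T_C = 292.85 × (1 − 1/20.3) = 278.42 K.
Converting, 278.42 K = 5.27°C.

5.27 °C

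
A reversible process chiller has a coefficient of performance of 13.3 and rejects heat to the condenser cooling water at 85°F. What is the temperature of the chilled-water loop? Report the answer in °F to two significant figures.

47 °F

For a Carnot refrigerator COP_R = T_C/(T_H − T_C), so T_C = COP·T_H/(1 + COP).
With T_H = 302.59 K, T_C = 13.3 × 302.59/14.30 = 281.43 K.
Converting, 281.43 K = 46.91°F.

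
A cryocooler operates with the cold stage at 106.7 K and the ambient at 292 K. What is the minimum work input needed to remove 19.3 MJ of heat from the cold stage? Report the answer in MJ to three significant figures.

The reservoir spacing is ΔT = 292 − 106.7 = 185.3 K.
The reversible limit is COP_R = T_C/ΔT = 0.5758, so W_min = Q_C/COP = Q_C·ΔT/T_C.
W_min = 19.30 × 185.3/106.70 = 33.52 MJ.

33.5 MJ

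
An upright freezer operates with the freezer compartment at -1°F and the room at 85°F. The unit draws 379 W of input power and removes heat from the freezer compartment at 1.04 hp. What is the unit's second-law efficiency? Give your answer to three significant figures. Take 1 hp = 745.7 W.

0.384

Converting, Q̇_C = 1.040 hp = 775.5 W, so COP_actual = Q̇_C/Ẇ = 775.5/379.0 = 2.046.
In absolute terms T_C = 254.82 K and T_H = 302.59 K, so ΔT = 47.78 K.
COP_Carnot = T_C/ΔT = 254.82/47.78 = 5.333.
η_II = COP_actual/COP_Carnot = 2.046/5.333 = 0.3837.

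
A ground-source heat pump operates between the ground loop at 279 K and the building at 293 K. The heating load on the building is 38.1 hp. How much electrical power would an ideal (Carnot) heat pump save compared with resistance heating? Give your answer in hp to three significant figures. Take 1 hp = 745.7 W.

36.3 hp

The reservoir spacing is ΔT = 293 − 279 = 14.00 K.
COP_Carnot = T_H/ΔT = 293.00/14.00 = 20.93.
Resistance heating needs Ẇ_res = Q̇_H = 38.10 hp; the reversible heat pump needs only Ẇ_hp = Q̇_H/COP = 1.820 hp.
Saving = 38.10 − 1.820 = 36.28 hp.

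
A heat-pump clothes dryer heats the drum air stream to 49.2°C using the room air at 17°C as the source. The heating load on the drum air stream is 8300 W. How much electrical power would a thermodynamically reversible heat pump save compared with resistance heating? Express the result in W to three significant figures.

7470 W

In absolute terms T_C = 290.15 K and T_H = 322.35 K, so ΔT = 32.20 K.
COP_Carnot = T_H/ΔT = 322.35/32.20 = 10.01.
Resistance heating needs Ẇ_res = Q̇_H = 8300 W; the reversible heat pump needs only Ẇ_hp = Q̇_H/COP = 829.1 W.
Saving = 8300 − 829.1 = 7471 W.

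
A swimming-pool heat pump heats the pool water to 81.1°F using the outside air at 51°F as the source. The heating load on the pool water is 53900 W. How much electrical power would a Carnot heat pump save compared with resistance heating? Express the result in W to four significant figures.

50900 W

In absolute terms T_C = 283.71 K and T_H = 300.43 K, so ΔT = 16.72 K.
COP_Carnot = T_H/ΔT = 300.43/16.72 = 17.97.
Resistance heating needs Ẇ_res = Q̇_H = 53900 W; the reversible heat pump needs only Ẇ_hp = Q̇_H/COP = 3000 W.
Saving = 53900 − 3000 = 50900 W.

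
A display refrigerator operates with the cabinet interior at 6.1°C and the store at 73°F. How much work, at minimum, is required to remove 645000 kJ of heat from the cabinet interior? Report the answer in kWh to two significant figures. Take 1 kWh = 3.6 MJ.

In absolute terms T_C = 279.25 K and T_H = 295.93 K, so ΔT = 16.68 K.
The reversible limit is COP_R = T_C/ΔT = 16.74, so W_min = Q_C/COP = Q_C·ΔT/T_C.
W_min = 645000 × 16.68/279.25 = 38520 kJ = 10.70 kWh.

11 kWh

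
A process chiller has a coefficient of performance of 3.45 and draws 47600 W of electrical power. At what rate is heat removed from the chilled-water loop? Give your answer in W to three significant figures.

164000 W

Q̇_C = COP × Ẇ = 3.45 × 47600 = 164200 W.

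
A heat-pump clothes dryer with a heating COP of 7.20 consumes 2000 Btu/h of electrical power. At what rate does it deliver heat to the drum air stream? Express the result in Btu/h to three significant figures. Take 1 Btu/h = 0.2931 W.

14400 Btu/h

Q̇_H = COP_HP × Ẇ = 7.20 × 2000 = 14400 Btu/h.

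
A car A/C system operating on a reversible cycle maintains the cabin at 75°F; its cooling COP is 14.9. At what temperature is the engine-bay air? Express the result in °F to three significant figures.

COP_R = T_C/(T_H − T_C) gives T_H − T_C = T_C/COP.
With T_C = 297.04 K, T_H = 297.04 × (1 + 1/14.9) = 316.97 K.
Converting, 316.97 K = 110.88°F.

111 °F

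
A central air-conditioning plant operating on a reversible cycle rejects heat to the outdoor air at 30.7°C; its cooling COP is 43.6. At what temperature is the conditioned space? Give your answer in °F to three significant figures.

For a Carnot refrigerator COP_R = T_C/(T_H − T_C), so T_C = COP·T_H/(1 + COP).
With T_H = 303.85 K, T_C = 43.6 × 303.85/44.60 = 297.04 K.
Converting, 297.04 K = 75.00°F.

75.0 °F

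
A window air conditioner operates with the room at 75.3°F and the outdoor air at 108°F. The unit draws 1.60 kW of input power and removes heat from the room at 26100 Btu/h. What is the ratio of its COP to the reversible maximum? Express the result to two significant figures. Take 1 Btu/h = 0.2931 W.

0.29

Converting, Q̇_C = 26100 Btu/h = 7.650 kW, so COP_actual = Q̇_C/Ẇ = 7.650/1.600 = 4.781.
In absolute terms T_C = 297.21 K and T_H = 315.37 K, so ΔT = 18.17 K.
COP_Carnot = T_C/ΔT = 297.21/18.17 = 16.36.
η_II = COP_actual/COP_Carnot = 4.781/16.36 = 0.2923.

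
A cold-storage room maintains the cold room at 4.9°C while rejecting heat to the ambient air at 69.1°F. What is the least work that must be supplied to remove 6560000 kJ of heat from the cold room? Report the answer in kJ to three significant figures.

371000 kJ

In absolute terms T_C = 278.05 K and T_H = 293.76 K, so ΔT = 15.71 K.
The reversible limit is COP_R = T_C/ΔT = 17.70, so W_min = Q_C/COP = Q_C·ΔT/T_C.
W_min = 6560000 × 15.71/278.05 = 370700 kJ.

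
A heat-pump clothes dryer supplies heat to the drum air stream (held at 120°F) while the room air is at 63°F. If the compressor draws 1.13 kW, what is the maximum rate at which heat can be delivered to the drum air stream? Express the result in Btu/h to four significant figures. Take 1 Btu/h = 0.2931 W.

39210 Btu/h

In absolute terms T_C = 290.37 K and T_H = 322.04 K, so ΔT = 31.67 K.
COP_Carnot = T_H/ΔT = 322.04/31.67 = 10.17.
Q̇_max = COP_Carnot × Ẇ = 10.17 × 1.130 kW = 11.49 kW = 39210 Btu/h.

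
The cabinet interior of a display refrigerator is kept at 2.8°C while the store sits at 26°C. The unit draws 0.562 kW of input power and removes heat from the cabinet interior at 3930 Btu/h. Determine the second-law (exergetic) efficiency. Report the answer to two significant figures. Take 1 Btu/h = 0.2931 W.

Converting, Q̇_C = 3930 Btu/h = 1.152 kW, so COP_actual = Q̇_C/Ẇ = 1.152/0.5620 = 2.050.
In absolute terms T_C = 275.95 K and T_H = 299.15 K, so ΔT = 23.20 K.
COP_Carnot = T_C/ΔT = 275.95/23.20 = 11.89.
η_II = COP_actual/COP_Carnot = 2.050/11.89 = 0.1723.

0.17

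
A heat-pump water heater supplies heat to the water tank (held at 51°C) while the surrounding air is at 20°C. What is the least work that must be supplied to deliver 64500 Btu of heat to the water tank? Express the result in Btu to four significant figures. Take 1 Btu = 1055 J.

In absolute terms T_C = 293.15 K and T_H = 324.15 K, so ΔT = 31.00 K.
The reversible limit is COP_HP = T_H/ΔT = 10.46, so W_min = Q_H/COP = Q_H·ΔT/T_H.
W_min = 64500 × 31.00/324.15 = 6168 Btu.

6168 Btu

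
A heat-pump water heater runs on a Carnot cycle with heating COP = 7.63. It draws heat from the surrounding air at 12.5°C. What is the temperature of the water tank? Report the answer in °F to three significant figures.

132 °F

COP_HP = T_H/(T_H − T_C) rearranges to T_H = COP·T_C/(COP − 1).
With T_C = 285.65 K, T_H = 7.63 × 285.65/6.630 = 328.73 K.
Converting, 328.73 K = 132.05°F.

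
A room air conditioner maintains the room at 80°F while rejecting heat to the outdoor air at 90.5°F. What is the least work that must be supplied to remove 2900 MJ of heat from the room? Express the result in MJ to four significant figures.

In absolute terms T_C = 299.82 K and T_H = 305.65 K, so ΔT = 5.833 K.
The reversible limit is COP_R = T_C/ΔT = 51.40, so W_min = Q_C/COP = Q_C·ΔT/T_C.
W_min = 2900 × 5.833/299.82 = 56.42 MJ.

56.42 MJ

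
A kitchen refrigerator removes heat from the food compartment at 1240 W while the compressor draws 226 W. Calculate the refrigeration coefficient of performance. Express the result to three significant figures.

5.49

The first law gives Q̇_H = Q̇_C + Ẇ, so the three rates are Q̇_C = 1240, Q̇_H = 1466, Ẇ = 226.0 W.
COP_R = Q̇_C/Ẇ = 1240/226.0 = 5.487.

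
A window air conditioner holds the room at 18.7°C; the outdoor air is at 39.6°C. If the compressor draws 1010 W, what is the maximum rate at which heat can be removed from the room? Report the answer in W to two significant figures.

In absolute terms T_C = 291.85 K and T_H = 312.75 K, so ΔT = 20.90 K.
COP_Carnot = T_C/ΔT = 291.85/20.90 = 13.96.
Q̇_max = COP_Carnot × Ẇ = 13.96 × 1010 W = 14100 W.

14000 W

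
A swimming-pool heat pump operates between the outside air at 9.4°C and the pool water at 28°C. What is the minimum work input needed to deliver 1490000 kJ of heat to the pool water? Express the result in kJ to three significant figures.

In absolute terms T_C = 282.55 K and T_H = 301.15 K, so ΔT = 18.60 K.
The reversible limit is COP_HP = T_H/ΔT = 16.19, so W_min = Q_H/COP = Q_H·ΔT/T_H.
W_min = 1490000 × 18.60/301.15 = 92030 kJ.

92000 kJ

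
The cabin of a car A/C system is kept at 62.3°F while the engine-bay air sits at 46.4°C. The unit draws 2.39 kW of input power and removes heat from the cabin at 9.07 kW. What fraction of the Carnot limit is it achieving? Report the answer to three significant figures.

COP_actual = Q̇_C/Ẇ = 9.070/2.390 = 3.795.
In absolute terms T_C = 289.98 K and T_H = 319.55 K, so ΔT = 29.57 K.
COP_Carnot = T_C/ΔT = 289.98/29.57 = 9.808.
η_II = COP_actual/COP_Carnot = 3.795/9.808 = 0.3869.

0.387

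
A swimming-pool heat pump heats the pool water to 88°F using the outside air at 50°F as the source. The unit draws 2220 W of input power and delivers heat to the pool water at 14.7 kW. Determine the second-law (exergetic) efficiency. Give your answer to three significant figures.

Converting, Q̇_H = 14.70 kW = 14700 W, so COP_actual = Q̇_H/Ẇ = 14700/2220 = 6.622.
In absolute terms T_C = 283.15 K and T_H = 304.26 K, so ΔT = 21.11 K.
COP_Carnot = T_H/ΔT = 304.26/21.11 = 14.41.
η_II = COP_actual/COP_Carnot = 6.622/14.41 = 0.4594.

0.459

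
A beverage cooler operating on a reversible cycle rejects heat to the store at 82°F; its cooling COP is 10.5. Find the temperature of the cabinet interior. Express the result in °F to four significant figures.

34.90 °F

For a Carnot refrigerator COP_R = T_C/(T_H − T_C), so T_C = COP·T_H/(1 + COP).
With T_H = 300.93 K, T_C = 10.5 × 300.93/11.50 = 274.76 K.
Converting, 274.76 K = 34.90°F.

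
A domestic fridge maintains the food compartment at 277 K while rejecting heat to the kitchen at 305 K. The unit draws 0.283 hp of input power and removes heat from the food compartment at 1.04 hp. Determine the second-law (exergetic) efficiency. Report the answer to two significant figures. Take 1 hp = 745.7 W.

0.37

COP_actual = Q̇_C/Ẇ = 1.040/0.2830 = 3.675.
The reservoir spacing is ΔT = 305 − 277 = 28.00 K.
COP_Carnot = T_C/ΔT = 277.00/28.00 = 9.893.
η_II = COP_actual/COP_Carnot = 3.675/9.893 = 0.3715.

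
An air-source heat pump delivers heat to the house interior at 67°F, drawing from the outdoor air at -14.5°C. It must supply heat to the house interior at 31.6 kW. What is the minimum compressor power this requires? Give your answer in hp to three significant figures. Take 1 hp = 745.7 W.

4.92 hp

In absolute terms T_C = 258.65 K and T_H = 292.59 K, so ΔT = 33.94 K.
COP_Carnot = T_H/ΔT = 292.59/33.94 = 8.620.
Ẇ_min = Q̇/COP_Carnot = 31.60/8.620 = 3.666 kW = 4.916 hp.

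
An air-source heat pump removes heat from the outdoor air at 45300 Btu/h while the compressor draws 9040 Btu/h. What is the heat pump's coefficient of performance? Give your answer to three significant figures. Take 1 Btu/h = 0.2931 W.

The first law gives Q̇_H = Q̇_C + Ẇ, so the three rates are Q̇_C = 45300, Q̇_H = 54340, Ẇ = 9040 Btu/h.
COP_HP = Q̇_H/Ẇ = 54340/9040 = 6.011.

6.01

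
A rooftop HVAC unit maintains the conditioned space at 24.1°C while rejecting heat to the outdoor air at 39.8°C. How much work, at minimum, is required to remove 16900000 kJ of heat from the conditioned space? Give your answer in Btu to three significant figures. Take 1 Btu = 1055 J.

846000 Btu

In absolute terms T_C = 297.25 K and T_H = 312.95 K, so ΔT = 15.70 K.
The reversible limit is COP_R = T_C/ΔT = 18.93, so W_min = Q_C/COP = Q_C·ΔT/T_C.
W_min = 16900000 × 15.70/297.25 = 892600 kJ = 846100 Btu.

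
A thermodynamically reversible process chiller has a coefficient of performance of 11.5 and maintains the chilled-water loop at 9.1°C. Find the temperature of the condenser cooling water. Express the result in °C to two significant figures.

COP_R = T_C/(T_H − T_C) gives T_H − T_C = T_C/COP.
With T_C = 282.25 K, T_H = 282.25 × (1 + 1/11.5) = 306.79 K.
Converting, 306.79 K = 33.64°C.

34 °C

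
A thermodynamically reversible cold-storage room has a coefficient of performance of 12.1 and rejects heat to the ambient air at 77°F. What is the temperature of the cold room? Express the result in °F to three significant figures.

36.0 °F

For a Carnot refrigerator COP_R = T_C/(T_H − T_C), so T_C = COP·T_H/(1 + COP).
With T_H = 298.15 K, T_C = 12.1 × 298.15/13.10 = 275.39 K.
Converting, 275.39 K = 36.03°F.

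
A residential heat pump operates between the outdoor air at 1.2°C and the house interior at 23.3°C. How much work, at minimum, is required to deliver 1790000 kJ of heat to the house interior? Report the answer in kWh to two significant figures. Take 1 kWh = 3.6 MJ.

In absolute terms T_C = 274.35 K and T_H = 296.45 K, so ΔT = 22.10 K.
The reversible limit is COP_HP = T_H/ΔT = 13.41, so W_min = Q_H/COP = Q_H·ΔT/T_H.
W_min = 1790000 × 22.10/296.45 = 133400 kJ = 37.07 kWh.

37 kWh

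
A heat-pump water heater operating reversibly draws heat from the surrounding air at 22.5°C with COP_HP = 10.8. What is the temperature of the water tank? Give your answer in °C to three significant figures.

COP_HP = T_H/(T_H − T_C) rearranges to T_H = COP·T_C/(COP − 1).
With T_C = 295.65 K, T_H = 10.8 × 295.65/9.800 = 325.82 K.
Converting, 325.82 K = 52.67°C.

52.7 °C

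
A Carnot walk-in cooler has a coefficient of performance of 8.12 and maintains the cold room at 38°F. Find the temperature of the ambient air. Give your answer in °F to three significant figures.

99.3 °F

COP_R = T_C/(T_H − T_C) gives T_H − T_C = T_C/COP.
With T_C = 276.48 K, T_H = 276.48 × (1 + 1/8.12) = 310.53 K.
Converting, 310.53 K = 99.29°F.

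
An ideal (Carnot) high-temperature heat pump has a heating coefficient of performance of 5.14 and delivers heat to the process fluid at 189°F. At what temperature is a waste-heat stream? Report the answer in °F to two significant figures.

COP_HP = T_H/(T_H − T_C) gives T_H − T_C = T_H/COP.
With T_H = 360.37 K, T_C = 360.37 × (1 − 1/5.14) = 290.26 K.
Converting, 290.26 K = 62.80°F.

63 °F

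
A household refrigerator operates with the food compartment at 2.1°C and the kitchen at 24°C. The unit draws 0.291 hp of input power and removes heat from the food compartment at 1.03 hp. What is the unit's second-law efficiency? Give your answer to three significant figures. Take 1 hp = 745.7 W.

0.282

COP_actual = Q̇_C/Ẇ = 1.030/0.2910 = 3.540.
In absolute terms T_C = 275.25 K and T_H = 297.15 K, so ΔT = 21.90 K.
COP_Carnot = T_C/ΔT = 275.25/21.90 = 12.57.
η_II = COP_actual/COP_Carnot = 3.540/12.57 = 0.2816.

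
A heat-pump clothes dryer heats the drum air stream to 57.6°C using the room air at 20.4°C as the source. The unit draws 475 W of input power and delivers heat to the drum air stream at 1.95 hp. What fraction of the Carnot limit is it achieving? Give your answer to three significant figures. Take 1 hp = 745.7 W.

Converting, Q̇_H = 1.950 hp = 1454 W, so COP_actual = Q̇_H/Ẇ = 1454/475.0 = 3.061.
In absolute terms T_C = 293.55 K and T_H = 330.75 K, so ΔT = 37.20 K.
COP_Carnot = T_H/ΔT = 330.75/37.20 = 8.891.
η_II = COP_actual/COP_Carnot = 3.061/8.891 = 0.3443.

0.344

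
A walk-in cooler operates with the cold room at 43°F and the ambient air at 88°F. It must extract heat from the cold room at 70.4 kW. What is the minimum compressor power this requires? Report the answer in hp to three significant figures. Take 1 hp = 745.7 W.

8.45 hp

In absolute terms T_C = 279.26 K and T_H = 304.26 K, so ΔT = 25.00 K.
COP_Carnot = T_C/ΔT = 279.26/25.00 = 11.17.
Ẇ_min = Q̇/COP_Carnot = 70.40/11.17 = 6.302 kW = 8.452 hp.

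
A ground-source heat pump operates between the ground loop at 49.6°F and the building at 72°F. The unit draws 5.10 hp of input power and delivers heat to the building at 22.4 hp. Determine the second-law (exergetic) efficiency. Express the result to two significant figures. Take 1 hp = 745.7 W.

COP_actual = Q̇_H/Ẇ = 22.40/5.100 = 4.392.
In absolute terms T_C = 282.93 K and T_H = 295.37 K, so ΔT = 12.44 K.
COP_Carnot = T_H/ΔT = 295.37/12.44 = 23.74.
η_II = COP_actual/COP_Carnot = 4.392/23.74 = 0.1850.

0.19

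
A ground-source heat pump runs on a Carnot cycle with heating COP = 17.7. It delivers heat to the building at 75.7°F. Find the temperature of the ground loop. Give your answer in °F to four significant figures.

COP_HP = T_H/(T_H − T_C) gives T_H − T_C = T_H/COP.
With T_H = 297.43 K, T_C = 297.43 × (1 − 1/17.7) = 280.62 K.
Converting, 280.62 K = 45.45°F.

45.45 °F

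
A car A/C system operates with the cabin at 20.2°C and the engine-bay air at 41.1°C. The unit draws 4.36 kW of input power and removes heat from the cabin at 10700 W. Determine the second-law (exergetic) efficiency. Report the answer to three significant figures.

0.175

Converting, Q̇_C = 10700 W = 10.70 kW, so COP_actual = Q̇_C/Ẇ = 10.70/4.360 = 2.454.
In absolute terms T_C = 293.35 K and T_H = 314.25 K, so ΔT = 20.90 K.
COP_Carnot = T_C/ΔT = 293.35/20.90 = 14.04.
η_II = COP_actual/COP_Carnot = 2.454/14.04 = 0.1748.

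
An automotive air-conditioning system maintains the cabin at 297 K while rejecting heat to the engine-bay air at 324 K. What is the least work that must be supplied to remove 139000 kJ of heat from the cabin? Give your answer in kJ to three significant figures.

The reservoir spacing is ΔT = 324 − 297 = 27.00 K.
The reversible limit is COP_R = T_C/ΔT = 11.00, so W_min = Q_C/COP = Q_C·ΔT/T_C.
W_min = 139000 × 27.00/297.00 = 12640 kJ.

12600 kJ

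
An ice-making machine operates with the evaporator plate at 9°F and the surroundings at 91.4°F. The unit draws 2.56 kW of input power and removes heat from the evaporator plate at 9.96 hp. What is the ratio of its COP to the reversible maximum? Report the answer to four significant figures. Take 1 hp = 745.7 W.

Converting, Q̇_C = 9.960 hp = 7.427 kW, so COP_actual = Q̇_C/Ẇ = 7.427/2.560 = 2.901.
In absolute terms T_C = 260.37 K and T_H = 306.15 K, so ΔT = 45.78 K.
COP_Carnot = T_C/ΔT = 260.37/45.78 = 5.688.
η_II = COP_actual/COP_Carnot = 2.901/5.688 = 0.5101.

0.5101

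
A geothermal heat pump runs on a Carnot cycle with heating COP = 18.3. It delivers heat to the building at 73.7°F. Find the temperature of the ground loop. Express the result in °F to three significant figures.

44.6 °F

COP_HP = T_H/(T_H − T_C) gives T_H − T_C = T_H/COP.
With T_H = 296.32 K, T_C = 296.32 × (1 − 1/18.3) = 280.12 K.
Converting, 280.12 K = 44.55°F.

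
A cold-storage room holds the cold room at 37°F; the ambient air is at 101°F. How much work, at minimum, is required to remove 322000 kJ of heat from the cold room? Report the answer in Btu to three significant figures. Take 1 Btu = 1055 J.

In absolute terms T_C = 275.93 K and T_H = 311.48 K, so ΔT = 35.56 K.
The reversible limit is COP_R = T_C/ΔT = 7.760, so W_min = Q_C/COP = Q_C·ΔT/T_C.
W_min = 322000 × 35.56/275.93 = 41490 kJ = 39330 Btu.

39300 Btu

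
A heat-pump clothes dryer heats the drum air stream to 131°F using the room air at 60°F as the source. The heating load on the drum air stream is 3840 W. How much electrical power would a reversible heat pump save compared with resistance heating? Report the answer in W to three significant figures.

In absolute terms T_C = 288.71 K and T_H = 328.15 K, so ΔT = 39.44 K.
COP_Carnot = T_H/ΔT = 328.15/39.44 = 8.319.
Resistance heating needs Ẇ_res = Q̇_H = 3840 W; the reversible heat pump needs only Ẇ_hp = Q̇_H/COP = 461.6 W.
Saving = 3840 − 461.6 = 3378 W.

3380 W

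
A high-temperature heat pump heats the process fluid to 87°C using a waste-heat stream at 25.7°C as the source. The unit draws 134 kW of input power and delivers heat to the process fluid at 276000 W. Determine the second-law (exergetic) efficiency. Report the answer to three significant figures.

Converting, Q̇_H = 276000 W = 276.0 kW, so COP_actual = Q̇_H/Ẇ = 276.0/134.0 = 2.060.
In absolute terms T_C = 298.85 K and T_H = 360.15 K, so ΔT = 61.30 K.
COP_Carnot = T_H/ΔT = 360.15/61.30 = 5.875.
η_II = COP_actual/COP_Carnot = 2.060/5.875 = 0.3506.

0.351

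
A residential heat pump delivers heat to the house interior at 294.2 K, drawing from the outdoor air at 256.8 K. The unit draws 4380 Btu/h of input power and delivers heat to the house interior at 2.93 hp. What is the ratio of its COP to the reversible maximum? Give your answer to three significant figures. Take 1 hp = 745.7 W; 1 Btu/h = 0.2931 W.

0.216

Converting, Q̇_H = 2.930 hp = 7454 Btu/h, so COP_actual = Q̇_H/Ẇ = 7454/4380 = 1.702.
The reservoir spacing is ΔT = 294.2 − 256.8 = 37.40 K.
COP_Carnot = T_H/ΔT = 294.20/37.40 = 7.866.
η_II = COP_actual/COP_Carnot = 1.702/7.866 = 0.2164.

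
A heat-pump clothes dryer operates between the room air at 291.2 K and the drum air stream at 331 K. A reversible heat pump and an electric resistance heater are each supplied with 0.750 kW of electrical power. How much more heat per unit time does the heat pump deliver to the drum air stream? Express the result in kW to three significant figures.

5.49 kW

The reservoir spacing is ΔT = 331 − 291.2 = 39.80 K.
COP_Carnot = T_H/ΔT = 331.00/39.80 = 8.317.
The heat pump delivers Q̇_H = COP × Ẇ = 6.237 kW; the resistance heater delivers Ẇ = 0.7500 kW.
Extra = (COP − 1)·Ẇ = 5.487 kW.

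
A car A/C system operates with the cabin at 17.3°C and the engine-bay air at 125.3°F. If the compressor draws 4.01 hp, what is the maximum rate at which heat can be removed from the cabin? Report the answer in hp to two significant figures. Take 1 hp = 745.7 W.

In absolute terms T_C = 290.45 K and T_H = 324.98 K, so ΔT = 34.53 K.
COP_Carnot = T_C/ΔT = 290.45/34.53 = 8.411.
Q̇_max = COP_Carnot × Ẇ = 8.411 × 4.010 hp = 33.73 hp.

34 hp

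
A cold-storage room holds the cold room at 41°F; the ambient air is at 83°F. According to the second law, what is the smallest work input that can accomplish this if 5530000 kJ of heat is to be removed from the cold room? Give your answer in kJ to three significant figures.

In absolute terms T_C = 278.15 K and T_H = 301.48 K, so ΔT = 23.33 K.
The reversible limit is COP_R = T_C/ΔT = 11.92, so W_min = Q_C/COP = Q_C·ΔT/T_C.
W_min = 5530000 × 23.33/278.15 = 463900 kJ.

464000 kJ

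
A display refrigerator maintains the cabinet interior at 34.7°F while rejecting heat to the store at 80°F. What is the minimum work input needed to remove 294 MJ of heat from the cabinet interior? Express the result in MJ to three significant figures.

In absolute terms T_C = 274.65 K and T_H = 299.82 K, so ΔT = 25.17 K.
The reversible limit is COP_R = T_C/ΔT = 10.91, so W_min = Q_C/COP = Q_C·ΔT/T_C.
W_min = 294.0 × 25.17/274.65 = 26.94 MJ.

26.9 MJ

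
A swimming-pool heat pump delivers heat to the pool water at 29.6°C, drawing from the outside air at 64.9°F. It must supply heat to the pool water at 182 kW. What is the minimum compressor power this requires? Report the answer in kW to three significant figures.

6.81 kW

In absolute terms T_C = 291.43 K and T_H = 302.75 K, so ΔT = 11.32 K.
COP_Carnot = T_H/ΔT = 302.75/11.32 = 26.74.
Ẇ_min = Q̇/COP_Carnot = 182.0/26.74 = 6.806 kW.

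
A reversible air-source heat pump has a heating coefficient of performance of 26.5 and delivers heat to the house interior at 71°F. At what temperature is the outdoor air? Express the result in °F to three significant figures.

COP_HP = T_H/(T_H − T_C) gives T_H − T_C = T_H/COP.
With T_H = 294.82 K, T_C = 294.82 × (1 − 1/26.5) = 283.69 K.
Converting, 283.69 K = 50.97°F.

51.0 °F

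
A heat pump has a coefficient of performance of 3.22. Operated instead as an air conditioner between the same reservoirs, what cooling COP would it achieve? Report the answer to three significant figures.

Since Q_H = Q_C + W for any cycle, COP_R = Q_C/W = Q_H/W − 1.
COP_R = 3.22 − 1 = 2.22.

2.22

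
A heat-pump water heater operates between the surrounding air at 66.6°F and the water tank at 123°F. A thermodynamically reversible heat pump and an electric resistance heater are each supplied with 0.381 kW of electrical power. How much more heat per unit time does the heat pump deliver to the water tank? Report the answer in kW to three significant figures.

3.56 kW

In absolute terms T_C = 292.37 K and T_H = 323.71 K, so ΔT = 31.33 K.
COP_Carnot = T_H/ΔT = 323.71/31.33 = 10.33.
The heat pump delivers Q̇_H = COP × Ẇ = 3.936 kW; the resistance heater delivers Ẇ = 0.3810 kW.
Extra = (COP − 1)·Ẇ = 3.555 kW.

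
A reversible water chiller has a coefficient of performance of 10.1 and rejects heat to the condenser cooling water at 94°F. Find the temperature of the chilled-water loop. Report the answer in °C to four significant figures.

For a Carnot refrigerator COP_R = T_C/(T_H − T_C), so T_C = COP·T_H/(1 + COP).
With T_H = 307.59 K, T_C = 10.1 × 307.59/11.10 = 279.88 K.
Converting, 279.88 K = 6.73°C.

6.733 °C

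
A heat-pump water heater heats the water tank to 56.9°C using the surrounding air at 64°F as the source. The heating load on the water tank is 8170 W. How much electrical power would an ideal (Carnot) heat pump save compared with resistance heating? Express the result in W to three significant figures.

7200 W

In absolute terms T_C = 290.93 K and T_H = 330.05 K, so ΔT = 39.12 K.
COP_Carnot = T_H/ΔT = 330.05/39.12 = 8.436.
Resistance heating needs Ẇ_res = Q̇_H = 8170 W; the reversible heat pump needs only Ẇ_hp = Q̇_H/COP = 968.4 W.
Saving = 8170 − 968.4 = 7202 W.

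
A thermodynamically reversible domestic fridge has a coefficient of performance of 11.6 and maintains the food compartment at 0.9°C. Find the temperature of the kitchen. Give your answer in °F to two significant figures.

COP_R = T_C/(T_H − T_C) gives T_H − T_C = T_C/COP.
With T_C = 274.05 K, T_H = 274.05 × (1 + 1/11.6) = 297.67 K.
Converting, 297.67 K = 76.14°F.

76 °F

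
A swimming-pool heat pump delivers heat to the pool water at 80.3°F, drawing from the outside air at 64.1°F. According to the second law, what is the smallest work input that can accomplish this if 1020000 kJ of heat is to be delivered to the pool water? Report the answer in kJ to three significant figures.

30600 kJ

In absolute terms T_C = 290.98 K and T_H = 299.98 K, so ΔT = 9.000 K.
The reversible limit is COP_HP = T_H/ΔT = 33.33, so W_min = Q_H/COP = Q_H·ΔT/T_H.
W_min = 1020000 × 9.000/299.98 = 30600 kJ.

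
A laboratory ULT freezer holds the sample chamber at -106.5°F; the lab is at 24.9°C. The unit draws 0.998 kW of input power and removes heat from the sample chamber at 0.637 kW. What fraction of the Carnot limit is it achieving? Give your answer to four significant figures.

COP_actual = Q̇_C/Ẇ = 0.6370/0.9980 = 0.6383.
In absolute terms T_C = 196.21 K and T_H = 298.05 K, so ΔT = 101.8 K.
COP_Carnot = T_C/ΔT = 196.21/101.8 = 1.927.
η_II = COP_actual/COP_Carnot = 0.6383/1.927 = 0.3313.

0.3313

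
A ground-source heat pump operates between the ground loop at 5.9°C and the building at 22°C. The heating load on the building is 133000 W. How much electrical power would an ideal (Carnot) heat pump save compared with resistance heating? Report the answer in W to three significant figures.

In absolute terms T_C = 279.05 K and T_H = 295.15 K, so ΔT = 16.10 K.
COP_Carnot = T_H/ΔT = 295.15/16.10 = 18.33.
Resistance heating needs Ẇ_res = Q̇_H = 133000 W; the reversible heat pump needs only Ẇ_hp = Q̇_H/COP = 7255 W.
Saving = 133000 − 7255 = 125700 W.

126000 W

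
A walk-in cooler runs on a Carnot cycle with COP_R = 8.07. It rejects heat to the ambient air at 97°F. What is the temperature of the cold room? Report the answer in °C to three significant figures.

2.01 °C

For a Carnot refrigerator COP_R = T_C/(T_H − T_C), so T_C = COP·T_H/(1 + COP).
With T_H = 309.26 K, T_C = 8.07 × 309.26/9.070 = 275.16 K.
Converting, 275.16 K = 2.01°C.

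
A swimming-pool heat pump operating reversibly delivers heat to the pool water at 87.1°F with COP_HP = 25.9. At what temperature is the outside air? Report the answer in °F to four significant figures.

COP_HP = T_H/(T_H − T_C) gives T_H − T_C = T_H/COP.
With T_H = 303.76 K, T_C = 303.76 × (1 − 1/25.9) = 292.03 K.
Converting, 292.03 K = 65.99°F.

65.99 °F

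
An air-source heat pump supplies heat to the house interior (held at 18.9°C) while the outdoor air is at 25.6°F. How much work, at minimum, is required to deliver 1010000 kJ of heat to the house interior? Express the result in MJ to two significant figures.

78 MJ

In absolute terms T_C = 269.59 K and T_H = 292.05 K, so ΔT = 22.46 K.
The reversible limit is COP_HP = T_H/ΔT = 13.01, so W_min = Q_H/COP = Q_H·ΔT/T_H.
W_min = 1010000 × 22.46/292.05 = 77660 kJ = 77.66 MJ.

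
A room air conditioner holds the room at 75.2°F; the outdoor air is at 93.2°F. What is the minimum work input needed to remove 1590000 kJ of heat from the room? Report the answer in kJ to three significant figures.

In absolute terms T_C = 297.15 K and T_H = 307.15 K, so ΔT = 10.00 K.
The reversible limit is COP_R = T_C/ΔT = 29.72, so W_min = Q_C/COP = Q_C·ΔT/T_C.
W_min = 1590000 × 10.00/297.15 = 53510 kJ.

53500 kJ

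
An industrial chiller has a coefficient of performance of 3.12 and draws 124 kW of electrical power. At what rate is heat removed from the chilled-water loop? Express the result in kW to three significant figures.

387 kW

Q̇_C = COP × Ẇ = 3.12 × 124.0 = 386.9 kW.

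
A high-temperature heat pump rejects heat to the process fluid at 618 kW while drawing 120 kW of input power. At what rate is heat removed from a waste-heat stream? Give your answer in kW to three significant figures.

For a cyclic device the first law requires Q̇_H = Q̇_C + Ẇ.
Q̇_C = Q̇_H − Ẇ = 498.0 kW.

498 kW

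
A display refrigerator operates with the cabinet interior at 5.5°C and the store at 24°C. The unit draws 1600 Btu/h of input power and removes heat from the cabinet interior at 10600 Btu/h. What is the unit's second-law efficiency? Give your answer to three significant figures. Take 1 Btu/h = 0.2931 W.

COP_actual = Q̇_C/Ẇ = 10600/1600 = 6.625.
In absolute terms T_C = 278.65 K and T_H = 297.15 K, so ΔT = 18.50 K.
COP_Carnot = T_C/ΔT = 278.65/18.50 = 15.06.
η_II = COP_actual/COP_Carnot = 6.625/15.06 = 0.4398.

0.440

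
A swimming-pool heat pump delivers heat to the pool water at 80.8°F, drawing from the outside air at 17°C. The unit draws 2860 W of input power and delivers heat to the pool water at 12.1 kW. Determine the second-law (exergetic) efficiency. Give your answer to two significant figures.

Converting, Q̇_H = 12.10 kW = 12100 W, so COP_actual = Q̇_H/Ẇ = 12100/2860 = 4.231.
In absolute terms T_C = 290.15 K and T_H = 300.26 K, so ΔT = 10.11 K.
COP_Carnot = T_H/ΔT = 300.26/10.11 = 29.70.
η_II = COP_actual/COP_Carnot = 4.231/29.70 = 0.1425.

0.14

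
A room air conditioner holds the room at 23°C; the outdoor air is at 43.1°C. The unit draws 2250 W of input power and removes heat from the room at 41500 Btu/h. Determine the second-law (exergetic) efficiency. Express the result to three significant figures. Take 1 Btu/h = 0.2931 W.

0.367

Converting, Q̇_C = 41500 Btu/h = 12160 W, so COP_actual = Q̇_C/Ẇ = 12160/2250 = 5.406.
In absolute terms T_C = 296.15 K and T_H = 316.25 K, so ΔT = 20.10 K.
COP_Carnot = T_C/ΔT = 296.15/20.10 = 14.73.
η_II = COP_actual/COP_Carnot = 5.406/14.73 = 0.3669.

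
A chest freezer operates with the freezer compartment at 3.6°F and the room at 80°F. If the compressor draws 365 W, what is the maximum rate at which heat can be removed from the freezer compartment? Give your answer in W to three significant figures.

In absolute terms T_C = 257.37 K and T_H = 299.82 K, so ΔT = 42.44 K.
COP_Carnot = T_C/ΔT = 257.37/42.44 = 6.064.
Q̇_max = COP_Carnot × Ẇ = 6.064 × 365.0 W = 2213 W.

2210 W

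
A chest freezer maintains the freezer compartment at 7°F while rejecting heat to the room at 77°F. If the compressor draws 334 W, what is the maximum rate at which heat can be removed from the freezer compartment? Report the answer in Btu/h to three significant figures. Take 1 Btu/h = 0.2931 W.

In absolute terms T_C = 259.26 K and T_H = 298.15 K, so ΔT = 38.89 K.
COP_Carnot = T_C/ΔT = 259.26/38.89 = 6.667.
Q̇_max = COP_Carnot × Ẇ = 6.667 × 334.0 W = 2227 W = 7597 Btu/h.

7600 Btu/h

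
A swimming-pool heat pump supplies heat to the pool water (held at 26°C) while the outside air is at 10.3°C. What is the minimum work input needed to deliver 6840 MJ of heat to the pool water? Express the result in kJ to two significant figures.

360000 kJ

In absolute terms T_C = 283.45 K and T_H = 299.15 K, so ΔT = 15.70 K.
The reversible limit is COP_HP = T_H/ΔT = 19.05, so W_min = Q_H/COP = Q_H·ΔT/T_H.
W_min = 6840 × 15.70/299.15 = 359.0 MJ = 359000 kJ.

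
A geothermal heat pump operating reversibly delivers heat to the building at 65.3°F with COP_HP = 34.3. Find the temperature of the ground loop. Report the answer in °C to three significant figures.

COP_HP = T_H/(T_H − T_C) gives T_H − T_C = T_H/COP.
With T_H = 291.65 K, T_C = 291.65 × (1 − 1/34.3) = 283.15 K.
Converting, 283.15 K = 10.00°C.

10.0 °C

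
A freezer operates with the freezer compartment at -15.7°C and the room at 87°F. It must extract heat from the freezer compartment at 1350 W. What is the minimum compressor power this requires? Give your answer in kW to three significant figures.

0.243 kW

In absolute terms T_C = 257.45 K and T_H = 303.71 K, so ΔT = 46.26 K.
COP_Carnot = T_C/ΔT = 257.45/46.26 = 5.566.
Ẇ_min = Q̇/COP_Carnot = 1350/5.566 = 242.6 W = 0.2426 kW.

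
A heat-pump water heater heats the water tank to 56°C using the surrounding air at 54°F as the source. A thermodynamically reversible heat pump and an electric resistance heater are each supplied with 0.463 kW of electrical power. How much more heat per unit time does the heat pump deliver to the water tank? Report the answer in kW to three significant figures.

In absolute terms T_C = 285.37 K and T_H = 329.15 K, so ΔT = 43.78 K.
COP_Carnot = T_H/ΔT = 329.15/43.78 = 7.519.
The heat pump delivers Q̇_H = COP × Ẇ = 3.481 kW; the resistance heater delivers Ẇ = 0.4630 kW.
Extra = (COP − 1)·Ẇ = 3.018 kW.

3.02 kW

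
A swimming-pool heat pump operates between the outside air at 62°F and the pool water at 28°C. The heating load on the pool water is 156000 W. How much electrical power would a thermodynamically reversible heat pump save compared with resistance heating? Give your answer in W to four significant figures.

150100 W

In absolute terms T_C = 289.82 K and T_H = 301.15 K, so ΔT = 11.33 K.
COP_Carnot = T_H/ΔT = 301.15/11.33 = 26.57.
Resistance heating needs Ẇ_res = Q̇_H = 156000 W; the reversible heat pump needs only Ẇ_hp = Q̇_H/COP = 5871 W.
Saving = 156000 − 5871 = 150100 W.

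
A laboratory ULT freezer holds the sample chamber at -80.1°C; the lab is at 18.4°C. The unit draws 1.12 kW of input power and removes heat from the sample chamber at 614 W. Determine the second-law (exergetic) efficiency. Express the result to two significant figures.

Converting, Q̇_C = 614.0 W = 0.6140 kW, so COP_actual = Q̇_C/Ẇ = 0.6140/1.120 = 0.5482.
In absolute terms T_C = 193.05 K and T_H = 291.55 K, so ΔT = 98.50 K.
COP_Carnot = T_C/ΔT = 193.05/98.50 = 1.960.
η_II = COP_actual/COP_Carnot = 0.5482/1.960 = 0.2797.

0.28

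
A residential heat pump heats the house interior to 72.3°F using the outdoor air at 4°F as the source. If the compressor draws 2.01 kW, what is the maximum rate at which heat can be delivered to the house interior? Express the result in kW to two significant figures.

In absolute terms T_C = 257.59 K and T_H = 295.54 K, so ΔT = 37.94 K.
COP_Carnot = T_H/ΔT = 295.54/37.94 = 7.789.
Q̇_max = COP_Carnot × Ẇ = 7.789 × 2.010 kW = 15.66 kW.

16 kW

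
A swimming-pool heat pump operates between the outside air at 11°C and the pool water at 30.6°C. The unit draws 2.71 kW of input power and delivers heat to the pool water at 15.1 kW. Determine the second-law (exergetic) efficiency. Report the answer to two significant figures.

COP_actual = Q̇_H/Ẇ = 15.10/2.710 = 5.572.
In absolute terms T_C = 284.15 K and T_H = 303.75 K, so ΔT = 19.60 K.
COP_Carnot = T_H/ΔT = 303.75/19.60 = 15.50.
η_II = COP_actual/COP_Carnot = 5.572/15.50 = 0.3595.

0.36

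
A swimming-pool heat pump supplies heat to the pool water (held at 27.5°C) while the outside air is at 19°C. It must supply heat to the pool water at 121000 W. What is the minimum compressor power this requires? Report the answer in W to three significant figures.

In absolute terms T_C = 292.15 K and T_H = 300.65 K, so ΔT = 8.500 K.
COP_Carnot = T_H/ΔT = 300.65/8.500 = 35.37.
Ẇ_min = Q̇/COP_Carnot = 121000/35.37 = 3421 W.

3420 W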